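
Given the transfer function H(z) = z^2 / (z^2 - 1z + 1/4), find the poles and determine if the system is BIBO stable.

Poles are roots of the denominator: z^2 - 1z + 1/4 = 0.
Quadratic formula: z = [-(-1) +/- sqrt((-1)^2 - 4*(1/4))] / 2
Discriminant = 1 - 1 = 0; sqrt = 0.
z = (1 +/- 0) / 2 = 1/2 (repeated root).
|p1| = 1/2, |p2| = 1/2.
For BIBO stability, all poles must lie inside the unit circle (|p| < 1).
System is STABLE since both |p| < 1.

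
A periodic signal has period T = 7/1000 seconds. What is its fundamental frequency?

The fundamental frequency is the reciprocal of the period.
f = 1/T = 1/(7/1000) = 1000/7 Hz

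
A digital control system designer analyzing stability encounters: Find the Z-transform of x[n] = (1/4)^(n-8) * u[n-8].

Time-shifting property: if X(z) = Z{x[n]}, then Z{x[n-d]} = z^(-d) * X(z)
X(z) = z/(z - 1/4) for x[n] = (1/4)^n * u[n]
Z{x[n-8]} = z^(-8) * z/(z - 1/4) = z^(-7)/(z - 1/4)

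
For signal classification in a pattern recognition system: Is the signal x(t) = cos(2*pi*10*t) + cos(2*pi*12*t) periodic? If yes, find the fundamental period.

f1 = 10 Hz, f2 = 12 Hz
Period T1 = 1/10, T2 = 1/12
Ratio T1/T2 = 12/10, which is rational.
The signal is periodic with fundamental period T = 1/GCD(10,12) = 1/2 s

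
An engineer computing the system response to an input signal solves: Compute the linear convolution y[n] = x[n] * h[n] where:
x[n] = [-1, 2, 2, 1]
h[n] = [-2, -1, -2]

y[n] = sum_k x[k]*h[n-k]. Output length = len(x) + len(h) - 1 = 4 + 3 - 1 = 6.
y[0] = -1*-2 = 2
y[1] = 2*-2 + -1*-1 = -3
y[2] = 2*-2 + 2*-1 + -1*-2 = -4
y[3] = 1*-2 + 2*-1 + 2*-2 = -8
y[4] = 1*-1 + 2*-2 = -5
y[5] = 1*-2 = -2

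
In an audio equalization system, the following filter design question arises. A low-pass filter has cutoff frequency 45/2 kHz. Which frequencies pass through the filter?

A low-pass filter passes all frequencies below the cutoff frequency 45/2 kHz and attenuates higher frequencies.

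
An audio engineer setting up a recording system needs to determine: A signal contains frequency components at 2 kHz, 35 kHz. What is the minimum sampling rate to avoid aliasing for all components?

The highest frequency component is f_max = 35 kHz.
Nyquist rate = 2 * f_max = 2 * 35 kHz = 70 kHz.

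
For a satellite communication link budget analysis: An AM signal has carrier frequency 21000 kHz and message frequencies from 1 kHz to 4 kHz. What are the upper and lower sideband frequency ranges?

Upper sideband (USB) = fc + [fm_low, fm_high] = 21000 + [1, 4] = [21001, 21004] kHz
Lower sideband (LSB) = fc - [fm_high, fm_low] = 21000 - [4, 1] = [20996, 20999] kHz
Total occupied spectrum: 20996 kHz to 21004 kHz (plus carrier at 21000 kHz)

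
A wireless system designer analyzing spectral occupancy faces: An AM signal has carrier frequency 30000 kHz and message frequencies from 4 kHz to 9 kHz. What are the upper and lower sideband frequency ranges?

Upper sideband (USB) = fc + [fm_low, fm_high] = 30000 + [4, 9] = [30004, 30009] kHz
Lower sideband (LSB) = fc - [fm_high, fm_low] = 30000 - [9, 4] = [29991, 29996] kHz
Total occupied spectrum: 29991 kHz to 30009 kHz (plus carrier at 30000 kHz)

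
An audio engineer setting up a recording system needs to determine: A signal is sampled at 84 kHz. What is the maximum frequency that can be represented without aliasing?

The maximum frequency that can be represented without aliasing
is the Nyquist frequency: f_max = f_s / 2 = 84 kHz / 2 = 42 kHz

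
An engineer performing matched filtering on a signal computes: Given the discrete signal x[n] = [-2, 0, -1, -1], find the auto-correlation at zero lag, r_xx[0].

The auto-correlation at zero lag r_xx[0] equals the signal energy.
r_xx[0] = sum of x[n]^2 = (-2)^2 + 0^2 + (-1)^2 + (-1)^2
= 4 + 0 + 1 + 1 = 6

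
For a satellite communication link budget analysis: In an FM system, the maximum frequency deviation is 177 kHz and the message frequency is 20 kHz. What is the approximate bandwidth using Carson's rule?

Carson's rule: BW = 2*(delta_f + f_m)
= 2*(177 + 20) kHz = 394 kHz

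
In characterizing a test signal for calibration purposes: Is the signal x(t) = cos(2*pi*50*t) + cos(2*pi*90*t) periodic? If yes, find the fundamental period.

f1 = 50 Hz, f2 = 90 Hz
Period T1 = 1/50, T2 = 1/90
Ratio T1/T2 = 90/50, which is rational.
The signal is periodic with fundamental period T = 1/GCD(50,90) = 1/10 s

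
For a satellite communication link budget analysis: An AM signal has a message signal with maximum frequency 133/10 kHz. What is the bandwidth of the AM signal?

In AM (double-sideband), the bandwidth is twice the message frequency.
BW = 2 * f_m = 2 * 133/10 kHz = 133/5 kHz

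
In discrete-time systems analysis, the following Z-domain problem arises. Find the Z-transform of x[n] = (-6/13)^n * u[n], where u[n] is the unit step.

The Z-transform of a^n * u[n] is z/(z-a) for |z| > |a|.
Here a = -6/13, so X(z) = z/(z - (-6/13)) = 13z/(13z + 6)
ROC: |z| > 6/13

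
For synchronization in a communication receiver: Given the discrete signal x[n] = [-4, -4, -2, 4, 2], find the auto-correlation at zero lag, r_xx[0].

The auto-correlation at zero lag r_xx[0] equals the signal energy.
r_xx[0] = sum of x[n]^2 = (-4)^2 + (-4)^2 + (-2)^2 + 4^2 + 2^2
= 16 + 16 + 4 + 16 + 4 = 56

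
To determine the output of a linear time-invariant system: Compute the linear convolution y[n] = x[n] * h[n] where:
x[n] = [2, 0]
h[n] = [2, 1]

y[n] = sum_k x[k]*h[n-k]. Output length = len(x) + len(h) - 1 = 2 + 2 - 1 = 3.
y[0] = 2*2 = 4
y[1] = 0*2 + 2*1 = 2
y[2] = 0*1 = 0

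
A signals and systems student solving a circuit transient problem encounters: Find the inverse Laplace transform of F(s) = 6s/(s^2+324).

Standard pair: s/(s^2+w^2) <-> cos(wt)*u(t)
With k=6, w=18: f(t) = 6*cos(18t)*u(t)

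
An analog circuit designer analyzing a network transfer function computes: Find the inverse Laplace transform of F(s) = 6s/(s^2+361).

Standard pair: s/(s^2+w^2) <-> cos(wt)*u(t)
With k=6, w=19: f(t) = 6*cos(19t)*u(t)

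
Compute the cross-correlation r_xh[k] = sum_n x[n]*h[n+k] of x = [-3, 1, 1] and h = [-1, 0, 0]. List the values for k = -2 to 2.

Both sequences indexed from 0 and zero outside their support.
Lags with overlap: k = -2 to 2.
  r_xh[-2] = x[2]*h[0] = -1
  r_xh[-1] = x[1]*h[0] + x[2]*h[1] = -1
  r_xh[0] = x[0]*h[0] + x[1]*h[1] + x[2]*h[2] = 3
  r_xh[1] = x[0]*h[1] + x[1]*h[2] = 0
  r_xh[2] = x[0]*h[2] = 0
r_xh = [-1, -1, 3, 0, 0] (for k = -2, ..., 2)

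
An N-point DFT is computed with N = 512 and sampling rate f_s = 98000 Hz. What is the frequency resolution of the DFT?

DFT frequency resolution = f_s / N
= 98000 / 512 = 6125/32 Hz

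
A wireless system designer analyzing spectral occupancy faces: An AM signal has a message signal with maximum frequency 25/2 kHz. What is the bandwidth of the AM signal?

In AM (double-sideband), the bandwidth is twice the message frequency.
BW = 2 * f_m = 2 * 25/2 kHz = 25 kHz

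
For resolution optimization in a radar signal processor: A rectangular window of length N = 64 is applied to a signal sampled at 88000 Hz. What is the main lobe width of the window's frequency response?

For a rectangular window of length N,
the main lobe width in frequency is 2*f_s/N.
= 2*88000/64 = 2750 Hz
This determines the minimum frequency separation for resolving two sinusoids.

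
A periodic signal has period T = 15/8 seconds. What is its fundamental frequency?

The fundamental frequency is the reciprocal of the period.
f = 1/T = 1/(15/8) = 8/15 Hz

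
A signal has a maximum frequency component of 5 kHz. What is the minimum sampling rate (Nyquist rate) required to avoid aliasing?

By the Nyquist-Shannon sampling theorem,
the minimum sampling rate (Nyquist rate) must be at least 2 * f_max.
Nyquist rate = 2 * 5 kHz = 10 kHz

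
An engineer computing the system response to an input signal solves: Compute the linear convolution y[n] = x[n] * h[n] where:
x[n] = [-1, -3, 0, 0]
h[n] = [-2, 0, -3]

y[n] = sum_k x[k]*h[n-k]. Output length = len(x) + len(h) - 1 = 4 + 3 - 1 = 6.
y[0] = -1*-2 = 2
y[1] = -3*-2 + -1*0 = 6
y[2] = 0*-2 + -3*0 + -1*-3 = 3
y[3] = 0*-2 + 0*0 + -3*-3 = 9
y[4] = 0*0 + 0*-3 = 0
y[5] = 0*-3 = 0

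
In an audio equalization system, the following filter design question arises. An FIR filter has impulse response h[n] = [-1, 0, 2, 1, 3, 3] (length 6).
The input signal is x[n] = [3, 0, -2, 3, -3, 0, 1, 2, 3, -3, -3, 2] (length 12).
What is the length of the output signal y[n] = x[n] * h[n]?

For linear convolution, the output length is:
len(y) = len(x) + len(h) - 1 = 12 + 6 - 1 = 17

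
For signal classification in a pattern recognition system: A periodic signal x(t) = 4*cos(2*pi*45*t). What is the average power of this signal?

Average power of A*cos(wt) is A^2/2.
P = 4^2 / 2 = 16/2 = 8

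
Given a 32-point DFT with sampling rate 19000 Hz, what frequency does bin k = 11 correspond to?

The frequency of DFT bin k is: f_k = k * f_s / N
f_11 = 11 * 19000 / 32 = 26125/4 Hz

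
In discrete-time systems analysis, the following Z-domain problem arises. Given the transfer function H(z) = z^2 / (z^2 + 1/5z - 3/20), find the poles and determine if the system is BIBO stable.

Poles are roots of the denominator: z^2 + 1/5z - 3/20 = 0.
Quadratic formula: z = [-(1/5) +/- sqrt((1/5)^2 - 4*(-3/20))] / 2
Discriminant = 1/25 + 3/5 = 16/25; sqrt = 4/5.
z = (-1/5 +/- 4/5) / 2 => z = 3/10 or z = -1/2.
|p1| = 3/10, |p2| = 1/2.
For BIBO stability, all poles must lie inside the unit circle (|p| < 1).
System is STABLE since both |p| < 1.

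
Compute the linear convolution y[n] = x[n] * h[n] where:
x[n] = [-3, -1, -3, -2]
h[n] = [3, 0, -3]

y[n] = sum_k x[k]*h[n-k]. Output length = len(x) + len(h) - 1 = 4 + 3 - 1 = 6.
y[0] = -3*3 = -9
y[1] = -1*3 + -3*0 = -3
y[2] = -3*3 + -1*0 + -3*-3 = 0
y[3] = -2*3 + -3*0 + -1*-3 = -3
y[4] = -2*0 + -3*-3 = 9
y[5] = -2*-3 = 6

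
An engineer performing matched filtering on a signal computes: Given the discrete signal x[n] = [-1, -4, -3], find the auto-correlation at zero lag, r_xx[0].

The auto-correlation at zero lag r_xx[0] equals the signal energy.
r_xx[0] = sum of x[n]^2 = (-1)^2 + (-4)^2 + (-3)^2
= 1 + 16 + 9 = 26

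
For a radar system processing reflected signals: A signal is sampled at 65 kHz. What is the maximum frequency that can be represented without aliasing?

The maximum frequency that can be represented without aliasing
is the Nyquist frequency: f_max = f_s / 2 = 65 kHz / 2 = 65/2 kHz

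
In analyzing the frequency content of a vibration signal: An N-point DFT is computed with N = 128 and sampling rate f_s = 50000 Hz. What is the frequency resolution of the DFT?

DFT frequency resolution = f_s / N
= 50000 / 128 = 3125/8 Hz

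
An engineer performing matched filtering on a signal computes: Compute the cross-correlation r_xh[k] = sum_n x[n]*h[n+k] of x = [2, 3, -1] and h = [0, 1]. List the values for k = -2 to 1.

Both sequences indexed from 0 and zero outside their support.
Lags with overlap: k = -2 to 1.
  r_xh[-2] = x[2]*h[0] = 0
  r_xh[-1] = x[1]*h[0] + x[2]*h[1] = -1
  r_xh[0] = x[0]*h[0] + x[1]*h[1] = 3
  r_xh[1] = x[0]*h[1] = 2
r_xh = [0, -1, 3, 2] (for k = -2, ..., 1)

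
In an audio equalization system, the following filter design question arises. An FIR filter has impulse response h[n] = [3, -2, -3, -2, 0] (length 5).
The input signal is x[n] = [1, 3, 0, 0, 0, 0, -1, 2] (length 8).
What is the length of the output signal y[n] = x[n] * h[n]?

For linear convolution, the output length is:
len(y) = len(x) + len(h) - 1 = 8 + 5 - 1 = 12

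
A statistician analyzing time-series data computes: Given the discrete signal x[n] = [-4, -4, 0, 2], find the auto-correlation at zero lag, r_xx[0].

The auto-correlation at zero lag r_xx[0] equals the signal energy.
r_xx[0] = sum of x[n]^2 = (-4)^2 + (-4)^2 + 0^2 + 2^2
= 16 + 16 + 0 + 4 = 36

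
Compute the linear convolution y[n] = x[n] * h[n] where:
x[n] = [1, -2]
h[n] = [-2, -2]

y[n] = sum_k x[k]*h[n-k]. Output length = len(x) + len(h) - 1 = 2 + 2 - 1 = 3.
y[0] = 1*-2 = -2
y[1] = -2*-2 + 1*-2 = 2
y[2] = -2*-2 = 4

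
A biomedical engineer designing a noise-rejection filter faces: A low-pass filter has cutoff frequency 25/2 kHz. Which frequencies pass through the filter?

A low-pass filter passes all frequencies below the cutoff frequency 25/2 kHz and attenuates higher frequencies.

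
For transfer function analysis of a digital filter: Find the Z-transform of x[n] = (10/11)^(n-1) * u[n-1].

Time-shifting property: if X(z) = Z{x[n]}, then Z{x[n-d]} = z^(-d) * X(z)
X(z) = z/(z - 10/11) for x[n] = (10/11)^n * u[n]
Z{x[n-1]} = z^(-1) * z/(z - 10/11) = 1/(z - 10/11)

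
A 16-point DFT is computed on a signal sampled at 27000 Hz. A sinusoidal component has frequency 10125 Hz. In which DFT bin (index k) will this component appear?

DFT frequency resolution = f_s/N = 27000/16 = 3375/2 Hz
Bin index k = f_signal / resolution = 10125 / 3375/2 = 6
The signal frequency 10125 Hz falls in DFT bin k = 6.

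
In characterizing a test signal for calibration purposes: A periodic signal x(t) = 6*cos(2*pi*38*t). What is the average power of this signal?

Average power of A*cos(wt) is A^2/2.
P = 6^2 / 2 = 36/2 = 18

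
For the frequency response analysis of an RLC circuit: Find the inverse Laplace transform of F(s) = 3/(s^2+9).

Standard pair: w/(s^2+w^2) <-> sin(wt)*u(t)
Recognize w^2 = 9, so w = 3; numerator 3 = 1*3.
f(t) = sin(3t)*u(t)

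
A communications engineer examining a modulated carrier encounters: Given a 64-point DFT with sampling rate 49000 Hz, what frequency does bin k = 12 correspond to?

The frequency of DFT bin k is: f_k = k * f_s / N
f_12 = 12 * 49000 / 64 = 18375/2 Hz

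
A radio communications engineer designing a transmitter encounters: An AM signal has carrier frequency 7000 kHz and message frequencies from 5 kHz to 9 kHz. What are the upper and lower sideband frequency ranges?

Upper sideband (USB) = fc + [fm_low, fm_high] = 7000 + [5, 9] = [7005, 7009] kHz
Lower sideband (LSB) = fc - [fm_high, fm_low] = 7000 - [9, 5] = [6991, 6995] kHz
Total occupied spectrum: 6991 kHz to 7009 kHz (plus carrier at 7000 kHz)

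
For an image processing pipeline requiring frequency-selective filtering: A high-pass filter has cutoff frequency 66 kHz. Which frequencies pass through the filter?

A high-pass filter passes all frequencies above the cutoff frequency 66 kHz and attenuates lower frequencies.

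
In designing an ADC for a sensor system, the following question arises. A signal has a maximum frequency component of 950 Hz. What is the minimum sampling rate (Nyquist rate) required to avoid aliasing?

By the Nyquist-Shannon sampling theorem,
the minimum sampling rate (Nyquist rate) must be at least 2 * f_max.
Nyquist rate = 2 * 950 Hz = 1900 Hz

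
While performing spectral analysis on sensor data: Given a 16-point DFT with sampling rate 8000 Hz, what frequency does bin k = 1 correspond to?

The frequency of DFT bin k is: f_k = k * f_s / N
f_1 = 1 * 8000 / 16 = 500 Hz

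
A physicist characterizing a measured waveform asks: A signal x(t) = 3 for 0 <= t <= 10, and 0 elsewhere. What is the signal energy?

Energy = integral of |x(t)|^2 dt over the signal duration
= 3^2 * 10 = 9 * 10 = 90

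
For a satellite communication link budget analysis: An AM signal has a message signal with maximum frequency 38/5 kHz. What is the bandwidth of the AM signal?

In AM (double-sideband), the bandwidth is twice the message frequency.
BW = 2 * f_m = 2 * 38/5 kHz = 76/5 kHz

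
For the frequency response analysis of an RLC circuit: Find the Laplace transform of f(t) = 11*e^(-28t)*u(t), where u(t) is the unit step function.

Standard Laplace transform pair:
e^(-at)*u(t) <-> 1/(s+a)
With a = 28: L{11*e^(-28t)*u(t)} = 11/(s+28), ROC: Re(s) > -28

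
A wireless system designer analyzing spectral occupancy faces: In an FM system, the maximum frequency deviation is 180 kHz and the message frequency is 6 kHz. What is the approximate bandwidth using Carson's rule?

Carson's rule: BW = 2*(delta_f + f_m)
= 2*(180 + 6) kHz = 372 kHz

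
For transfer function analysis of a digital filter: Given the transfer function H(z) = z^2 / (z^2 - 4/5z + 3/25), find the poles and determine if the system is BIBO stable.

Poles are roots of the denominator: z^2 - 4/5z + 3/25 = 0.
Quadratic formula: z = [-(-4/5) +/- sqrt((-4/5)^2 - 4*(3/25))] / 2
Discriminant = 16/25 - 12/25 = 4/25; sqrt = 2/5.
z = (4/5 +/- 2/5) / 2 => z = 3/5 or z = 1/5.
|p1| = 3/5, |p2| = 1/5.
For BIBO stability, all poles must lie inside the unit circle (|p| < 1).
System is STABLE since both |p| < 1.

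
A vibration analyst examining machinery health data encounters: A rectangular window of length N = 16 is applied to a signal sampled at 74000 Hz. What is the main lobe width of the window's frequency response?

For a rectangular window of length N,
the main lobe width in frequency is 2*f_s/N.
= 2*74000/16 = 9250 Hz
This determines the minimum frequency separation for resolving two sinusoids.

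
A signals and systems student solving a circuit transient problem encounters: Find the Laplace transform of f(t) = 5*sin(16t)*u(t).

Standard pair: sin(wt)*u(t) <-> w/(s^2+w^2)
With w = 16: L{5*sin(16t)*u(t)} = 80/(s^2+256)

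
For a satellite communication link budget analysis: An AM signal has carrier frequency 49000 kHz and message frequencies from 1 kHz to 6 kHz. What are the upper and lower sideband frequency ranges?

Upper sideband (USB) = fc + [fm_low, fm_high] = 49000 + [1, 6] = [49001, 49006] kHz
Lower sideband (LSB) = fc - [fm_high, fm_low] = 49000 - [6, 1] = [48994, 48999] kHz
Total occupied spectrum: 48994 kHz to 49006 kHz (plus carrier at 49000 kHz)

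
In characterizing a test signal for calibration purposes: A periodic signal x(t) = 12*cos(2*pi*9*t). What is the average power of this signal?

Average power of A*cos(wt) is A^2/2.
P = 12^2 / 2 = 144/2 = 72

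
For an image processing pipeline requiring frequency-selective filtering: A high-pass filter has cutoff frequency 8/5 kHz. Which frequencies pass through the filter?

A high-pass filter passes all frequencies above the cutoff frequency 8/5 kHz and attenuates lower frequencies.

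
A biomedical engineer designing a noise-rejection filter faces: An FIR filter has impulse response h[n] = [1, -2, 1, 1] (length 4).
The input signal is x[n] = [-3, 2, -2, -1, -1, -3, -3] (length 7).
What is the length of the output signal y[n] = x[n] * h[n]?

For linear convolution, the output length is:
len(y) = len(x) + len(h) - 1 = 7 + 4 - 1 = 10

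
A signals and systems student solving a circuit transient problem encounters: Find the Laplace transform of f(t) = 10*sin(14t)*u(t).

Standard pair: sin(wt)*u(t) <-> w/(s^2+w^2)
With w = 14: L{10*sin(14t)*u(t)} = 140/(s^2+196)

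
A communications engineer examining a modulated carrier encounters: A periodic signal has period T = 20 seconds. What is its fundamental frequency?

The fundamental frequency is the reciprocal of the period.
f = 1/T = 1/(20) = 1/20 Hz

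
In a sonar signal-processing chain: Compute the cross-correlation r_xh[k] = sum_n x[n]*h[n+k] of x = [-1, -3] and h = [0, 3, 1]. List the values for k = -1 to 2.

Both sequences indexed from 0 and zero outside their support.
Lags with overlap: k = -1 to 2.
  r_xh[-1] = x[1]*h[0] = 0
  r_xh[0] = x[0]*h[0] + x[1]*h[1] = -9
  r_xh[1] = x[0]*h[1] + x[1]*h[2] = -6
  r_xh[2] = x[0]*h[2] = -1
r_xh = [0, -9, -6, -1] (for k = -1, ..., 2)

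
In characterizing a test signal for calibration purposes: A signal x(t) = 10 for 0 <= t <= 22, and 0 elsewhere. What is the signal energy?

Energy = integral of |x(t)|^2 dt over the signal duration
= 10^2 * 22 = 100 * 22 = 2200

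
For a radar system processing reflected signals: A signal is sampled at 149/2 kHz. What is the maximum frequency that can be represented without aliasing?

The maximum frequency that can be represented without aliasing
is the Nyquist frequency: f_max = f_s / 2 = 149/2 kHz / 2 = 149/4 kHz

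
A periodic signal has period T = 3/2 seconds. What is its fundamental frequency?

The fundamental frequency is the reciprocal of the period.
f = 1/T = 1/(3/2) = 2/3 Hz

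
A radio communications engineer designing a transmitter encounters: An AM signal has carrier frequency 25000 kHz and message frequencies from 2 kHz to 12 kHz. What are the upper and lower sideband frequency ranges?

Upper sideband (USB) = fc + [fm_low, fm_high] = 25000 + [2, 12] = [25002, 25012] kHz
Lower sideband (LSB) = fc - [fm_high, fm_low] = 25000 - [12, 2] = [24988, 24998] kHz
Total occupied spectrum: 24988 kHz to 25012 kHz (plus carrier at 25000 kHz)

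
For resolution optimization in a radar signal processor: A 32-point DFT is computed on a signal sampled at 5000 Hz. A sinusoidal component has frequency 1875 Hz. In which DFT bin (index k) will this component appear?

DFT frequency resolution = f_s/N = 5000/32 = 625/4 Hz
Bin index k = f_signal / resolution = 1875 / 625/4 = 12
The signal frequency 1875 Hz falls in DFT bin k = 12.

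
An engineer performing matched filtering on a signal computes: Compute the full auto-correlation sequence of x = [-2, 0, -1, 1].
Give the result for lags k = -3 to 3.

r_xx[k] = sum_m x[m]*x[m+k], indexed from 0, for k = -3 to 3:
  r_xx[-3] = x[3]*x[0] = -2
  r_xx[-2] = x[2]*x[0] + x[3]*x[1] = 2
  r_xx[-1] = x[1]*x[0] + x[2]*x[1] + x[3]*x[2] = -1
  r_xx[0] = x[0]*x[0] + x[1]*x[1] + x[2]*x[2] + x[3]*x[3] = 6
  r_xx[1] = x[0]*x[1] + x[1]*x[2] + x[2]*x[3] = -1
  r_xx[2] = x[0]*x[2] + x[1]*x[3] = 2
  r_xx[3] = x[0]*x[3] = -2
r_xx = [-2, 2, -1, 6, -1, 2, -2]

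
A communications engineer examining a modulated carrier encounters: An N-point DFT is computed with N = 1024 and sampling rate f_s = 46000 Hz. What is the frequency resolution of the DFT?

DFT frequency resolution = f_s / N
= 46000 / 1024 = 2875/64 Hz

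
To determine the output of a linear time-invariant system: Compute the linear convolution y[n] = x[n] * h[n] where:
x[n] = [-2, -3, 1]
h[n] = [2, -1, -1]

y[n] = sum_k x[k]*h[n-k]. Output length = len(x) + len(h) - 1 = 3 + 3 - 1 = 5.
y[0] = -2*2 = -4
y[1] = -3*2 + -2*-1 = -4
y[2] = 1*2 + -3*-1 + -2*-1 = 7
y[3] = 1*-1 + -3*-1 = 2
y[4] = 1*-1 = -1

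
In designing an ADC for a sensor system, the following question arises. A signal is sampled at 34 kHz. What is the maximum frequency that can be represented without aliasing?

The maximum frequency that can be represented without aliasing
is the Nyquist frequency: f_max = f_s / 2 = 34 kHz / 2 = 17 kHz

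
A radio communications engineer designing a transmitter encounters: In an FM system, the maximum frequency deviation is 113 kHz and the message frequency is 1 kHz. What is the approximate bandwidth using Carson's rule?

Carson's rule: BW = 2*(delta_f + f_m)
= 2*(113 + 1) kHz = 228 kHz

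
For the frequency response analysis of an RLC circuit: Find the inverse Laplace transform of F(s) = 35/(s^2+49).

Standard pair: w/(s^2+w^2) <-> sin(wt)*u(t)
Recognize w^2 = 49, so w = 7; numerator 35 = 5*7.
f(t) = 5*sin(7t)*u(t)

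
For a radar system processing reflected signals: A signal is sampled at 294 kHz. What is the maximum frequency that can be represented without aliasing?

The maximum frequency that can be represented without aliasing
is the Nyquist frequency: f_max = f_s / 2 = 294 kHz / 2 = 147 kHz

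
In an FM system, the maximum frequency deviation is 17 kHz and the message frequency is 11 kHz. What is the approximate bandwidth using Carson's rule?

Carson's rule: BW = 2*(delta_f + f_m)
= 2*(17 + 11) kHz = 56 kHz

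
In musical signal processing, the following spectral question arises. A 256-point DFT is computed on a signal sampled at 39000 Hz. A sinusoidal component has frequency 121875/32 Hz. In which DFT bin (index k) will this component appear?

DFT frequency resolution = f_s/N = 39000/256 = 4875/32 Hz
Bin index k = f_signal / resolution = 121875/32 / 4875/32 = 25
The signal frequency 121875/32 Hz falls in DFT bin k = 25.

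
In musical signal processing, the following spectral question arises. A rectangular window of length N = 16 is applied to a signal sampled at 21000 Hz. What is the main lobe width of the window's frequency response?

For a rectangular window of length N,
the main lobe width in frequency is 2*f_s/N.
= 2*21000/16 = 2625 Hz
This determines the minimum frequency separation for resolving two sinusoids.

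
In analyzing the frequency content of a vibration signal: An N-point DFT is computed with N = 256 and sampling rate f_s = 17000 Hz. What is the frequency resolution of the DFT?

DFT frequency resolution = f_s / N
= 17000 / 256 = 2125/32 Hz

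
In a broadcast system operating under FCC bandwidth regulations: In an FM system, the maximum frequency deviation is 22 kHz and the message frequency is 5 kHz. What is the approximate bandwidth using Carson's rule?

Carson's rule: BW = 2*(delta_f + f_m)
= 2*(22 + 5) kHz = 54 kHz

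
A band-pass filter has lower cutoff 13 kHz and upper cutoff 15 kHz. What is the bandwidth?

Bandwidth = f_high - f_low
= 15 kHz - 13 kHz = 2 kHz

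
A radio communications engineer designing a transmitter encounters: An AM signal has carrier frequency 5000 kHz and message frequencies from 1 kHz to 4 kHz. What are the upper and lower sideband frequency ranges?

Upper sideband (USB) = fc + [fm_low, fm_high] = 5000 + [1, 4] = [5001, 5004] kHz
Lower sideband (LSB) = fc - [fm_high, fm_low] = 5000 - [4, 1] = [4996, 4999] kHz
Total occupied spectrum: 4996 kHz to 5004 kHz (plus carrier at 5000 kHz)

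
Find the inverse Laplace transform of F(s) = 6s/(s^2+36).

Standard pair: s/(s^2+w^2) <-> cos(wt)*u(t)
With k=6, w=6: f(t) = 6*cos(6t)*u(t)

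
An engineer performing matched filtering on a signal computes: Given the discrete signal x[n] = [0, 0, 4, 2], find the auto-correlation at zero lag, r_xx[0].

The auto-correlation at zero lag r_xx[0] equals the signal energy.
r_xx[0] = sum of x[n]^2 = 0^2 + 0^2 + 4^2 + 2^2
= 0 + 0 + 16 + 4 = 20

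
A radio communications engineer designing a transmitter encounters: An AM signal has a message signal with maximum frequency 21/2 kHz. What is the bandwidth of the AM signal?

In AM (double-sideband), the bandwidth is twice the message frequency.
BW = 2 * f_m = 2 * 21/2 kHz = 21 kHz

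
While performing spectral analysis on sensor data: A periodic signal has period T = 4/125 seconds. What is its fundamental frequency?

The fundamental frequency is the reciprocal of the period.
f = 1/T = 1/(4/125) = 125/4 Hz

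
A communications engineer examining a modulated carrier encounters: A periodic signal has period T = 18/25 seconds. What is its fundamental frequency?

The fundamental frequency is the reciprocal of the period.
f = 1/T = 1/(18/25) = 25/18 Hz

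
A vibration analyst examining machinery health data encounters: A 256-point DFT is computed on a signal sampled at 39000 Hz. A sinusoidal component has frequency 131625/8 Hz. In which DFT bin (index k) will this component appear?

DFT frequency resolution = f_s/N = 39000/256 = 4875/32 Hz
Bin index k = f_signal / resolution = 131625/8 / 4875/32 = 108
The signal frequency 131625/8 Hz falls in DFT bin k = 108.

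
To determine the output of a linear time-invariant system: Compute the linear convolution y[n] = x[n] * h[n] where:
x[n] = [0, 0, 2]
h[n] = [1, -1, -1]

y[n] = sum_k x[k]*h[n-k]. Output length = len(x) + len(h) - 1 = 3 + 3 - 1 = 5.
y[0] = 0*1 = 0
y[1] = 0*1 + 0*-1 = 0
y[2] = 2*1 + 0*-1 + 0*-1 = 2
y[3] = 2*-1 + 0*-1 = -2
y[4] = 2*-1 = -2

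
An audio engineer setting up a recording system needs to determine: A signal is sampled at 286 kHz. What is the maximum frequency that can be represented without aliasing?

The maximum frequency that can be represented without aliasing
is the Nyquist frequency: f_max = f_s / 2 = 286 kHz / 2 = 143 kHz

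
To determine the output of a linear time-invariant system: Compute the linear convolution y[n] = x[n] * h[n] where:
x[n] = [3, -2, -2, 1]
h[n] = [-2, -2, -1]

y[n] = sum_k x[k]*h[n-k]. Output length = len(x) + len(h) - 1 = 4 + 3 - 1 = 6.
y[0] = 3*-2 = -6
y[1] = -2*-2 + 3*-2 = -2
y[2] = -2*-2 + -2*-2 + 3*-1 = 5
y[3] = 1*-2 + -2*-2 + -2*-1 = 4
y[4] = 1*-2 + -2*-1 = 0
y[5] = 1*-1 = -1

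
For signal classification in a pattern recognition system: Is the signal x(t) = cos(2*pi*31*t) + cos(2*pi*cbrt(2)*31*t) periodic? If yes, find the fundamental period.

f1 = 31 Hz, f2 = 31*cbrt(2) Hz
Ratio f2/f1 = cbrt(2), which is irrational.
Since the frequency ratio is irrational, no common period exists.
The signal is not periodic.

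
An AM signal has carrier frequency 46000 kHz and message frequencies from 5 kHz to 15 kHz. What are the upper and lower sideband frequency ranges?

Upper sideband (USB) = fc + [fm_low, fm_high] = 46000 + [5, 15] = [46005, 46015] kHz
Lower sideband (LSB) = fc - [fm_high, fm_low] = 46000 - [15, 5] = [45985, 45995] kHz
Total occupied spectrum: 45985 kHz to 46015 kHz (plus carrier at 46000 kHz)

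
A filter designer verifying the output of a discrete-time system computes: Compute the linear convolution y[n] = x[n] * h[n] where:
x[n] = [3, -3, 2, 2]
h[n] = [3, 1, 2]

y[n] = sum_k x[k]*h[n-k]. Output length = len(x) + len(h) - 1 = 4 + 3 - 1 = 6.
y[0] = 3*3 = 9
y[1] = -3*3 + 3*1 = -6
y[2] = 2*3 + -3*1 + 3*2 = 9
y[3] = 2*3 + 2*1 + -3*2 = 2
y[4] = 2*1 + 2*2 = 6
y[5] = 2*2 = 4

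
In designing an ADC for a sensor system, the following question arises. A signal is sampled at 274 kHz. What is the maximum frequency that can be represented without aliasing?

The maximum frequency that can be represented without aliasing
is the Nyquist frequency: f_max = f_s / 2 = 274 kHz / 2 = 137 kHz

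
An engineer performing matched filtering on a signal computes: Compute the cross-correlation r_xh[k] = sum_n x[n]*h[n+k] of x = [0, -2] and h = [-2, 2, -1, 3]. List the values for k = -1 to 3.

Both sequences indexed from 0 and zero outside their support.
Lags with overlap: k = -1 to 3.
  r_xh[-1] = x[1]*h[0] = 4
  r_xh[0] = x[0]*h[0] + x[1]*h[1] = -4
  r_xh[1] = x[0]*h[1] + x[1]*h[2] = 2
  r_xh[2] = x[0]*h[2] + x[1]*h[3] = -6
  r_xh[3] = x[0]*h[3] = 0
r_xh = [4, -4, 2, -6, 0] (for k = -1, ..., 3)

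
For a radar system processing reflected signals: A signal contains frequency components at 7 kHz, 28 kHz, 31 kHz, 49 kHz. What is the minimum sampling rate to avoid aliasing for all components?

The highest frequency component is f_max = 49 kHz.
Nyquist rate = 2 * f_max = 2 * 49 kHz = 98 kHz.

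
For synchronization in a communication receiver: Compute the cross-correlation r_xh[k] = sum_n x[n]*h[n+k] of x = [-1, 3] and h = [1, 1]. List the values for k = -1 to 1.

Both sequences indexed from 0 and zero outside their support.
Lags with overlap: k = -1 to 1.
  r_xh[-1] = x[1]*h[0] = 3
  r_xh[0] = x[0]*h[0] + x[1]*h[1] = 2
  r_xh[1] = x[0]*h[1] = -1
r_xh = [3, 2, -1] (for k = -1, ..., 1)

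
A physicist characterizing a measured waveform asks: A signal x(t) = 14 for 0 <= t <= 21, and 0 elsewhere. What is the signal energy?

Energy = integral of |x(t)|^2 dt over the signal duration
= 14^2 * 21 = 196 * 21 = 4116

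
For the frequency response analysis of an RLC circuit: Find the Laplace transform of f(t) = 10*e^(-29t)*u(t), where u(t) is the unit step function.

Standard Laplace transform pair:
e^(-at)*u(t) <-> 1/(s+a)
With a = 29: L{10*e^(-29t)*u(t)} = 10/(s+29), ROC: Re(s) > -29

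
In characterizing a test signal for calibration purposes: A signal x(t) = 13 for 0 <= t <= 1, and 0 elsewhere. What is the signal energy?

Energy = integral of |x(t)|^2 dt over the signal duration
= 13^2 * 1 = 169 * 1 = 169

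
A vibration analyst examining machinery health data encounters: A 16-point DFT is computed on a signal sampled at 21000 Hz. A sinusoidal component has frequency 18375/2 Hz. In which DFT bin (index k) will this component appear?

DFT frequency resolution = f_s/N = 21000/16 = 2625/2 Hz
Bin index k = f_signal / resolution = 18375/2 / 2625/2 = 7
The signal frequency 18375/2 Hz falls in DFT bin k = 7.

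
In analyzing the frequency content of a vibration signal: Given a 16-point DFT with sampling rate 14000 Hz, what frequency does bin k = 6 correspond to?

The frequency of DFT bin k is: f_k = k * f_s / N
f_6 = 6 * 14000 / 16 = 5250 Hz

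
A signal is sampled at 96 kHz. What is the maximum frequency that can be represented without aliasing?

The maximum frequency that can be represented without aliasing
is the Nyquist frequency: f_max = f_s / 2 = 96 kHz / 2 = 48 kHz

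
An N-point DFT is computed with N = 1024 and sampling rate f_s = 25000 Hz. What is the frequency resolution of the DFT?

DFT frequency resolution = f_s / N
= 25000 / 1024 = 3125/128 Hz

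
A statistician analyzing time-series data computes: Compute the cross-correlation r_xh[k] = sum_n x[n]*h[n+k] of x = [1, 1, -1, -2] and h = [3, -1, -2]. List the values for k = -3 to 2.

Both sequences indexed from 0 and zero outside their support.
Lags with overlap: k = -3 to 2.
  r_xh[-3] = x[3]*h[0] = -6
  r_xh[-2] = x[2]*h[0] + x[3]*h[1] = -1
  r_xh[-1] = x[1]*h[0] + x[2]*h[1] + x[3]*h[2] = 8
  r_xh[0] = x[0]*h[0] + x[1]*h[1] + x[2]*h[2] = 4
  r_xh[1] = x[0]*h[1] + x[1]*h[2] = -3
  r_xh[2] = x[0]*h[2] = -2
r_xh = [-6, -1, 8, 4, -3, -2] (for k = -3, ..., 2)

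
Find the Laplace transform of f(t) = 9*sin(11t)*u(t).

Standard pair: sin(wt)*u(t) <-> w/(s^2+w^2)
With w = 11: L{9*sin(11t)*u(t)} = 99/(s^2+121)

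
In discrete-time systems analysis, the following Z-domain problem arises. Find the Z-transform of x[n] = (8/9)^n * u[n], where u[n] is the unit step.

The Z-transform of a^n * u[n] is z/(z-a) for |z| > |a|.
Here a = 8/9, so X(z) = z/(z - (8/9)) = 9z/(9z - 8)
ROC: |z| > 8/9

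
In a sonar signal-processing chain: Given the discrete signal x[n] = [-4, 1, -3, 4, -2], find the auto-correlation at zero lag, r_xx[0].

The auto-correlation at zero lag r_xx[0] equals the signal energy.
r_xx[0] = sum of x[n]^2 = (-4)^2 + 1^2 + (-3)^2 + 4^2 + (-2)^2
= 16 + 1 + 9 + 16 + 4 = 46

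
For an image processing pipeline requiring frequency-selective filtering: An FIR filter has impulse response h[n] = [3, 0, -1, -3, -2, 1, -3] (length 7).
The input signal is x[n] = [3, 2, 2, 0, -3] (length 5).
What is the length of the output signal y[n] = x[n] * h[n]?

For linear convolution, the output length is:
len(y) = len(x) + len(h) - 1 = 5 + 7 - 1 = 11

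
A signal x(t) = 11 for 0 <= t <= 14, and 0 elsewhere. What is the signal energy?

Energy = integral of |x(t)|^2 dt over the signal duration
= 11^2 * 14 = 121 * 14 = 1694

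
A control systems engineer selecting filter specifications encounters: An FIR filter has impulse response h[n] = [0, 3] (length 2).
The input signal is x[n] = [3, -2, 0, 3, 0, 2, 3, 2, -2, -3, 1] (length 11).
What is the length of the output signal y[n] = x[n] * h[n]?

For linear convolution, the output length is:
len(y) = len(x) + len(h) - 1 = 11 + 2 - 1 = 12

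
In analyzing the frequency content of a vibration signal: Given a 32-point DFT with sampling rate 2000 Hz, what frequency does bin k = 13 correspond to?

The frequency of DFT bin k is: f_k = k * f_s / N
f_13 = 13 * 2000 / 32 = 1625/2 Hz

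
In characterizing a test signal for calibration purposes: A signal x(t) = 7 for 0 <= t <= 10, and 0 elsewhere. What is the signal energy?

Energy = integral of |x(t)|^2 dt over the signal duration
= 7^2 * 10 = 49 * 10 = 490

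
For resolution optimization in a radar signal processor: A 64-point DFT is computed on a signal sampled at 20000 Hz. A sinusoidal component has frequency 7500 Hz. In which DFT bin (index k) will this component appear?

DFT frequency resolution = f_s/N = 20000/64 = 625/2 Hz
Bin index k = f_signal / resolution = 7500 / 625/2 = 24
The signal frequency 7500 Hz falls in DFT bin k = 24.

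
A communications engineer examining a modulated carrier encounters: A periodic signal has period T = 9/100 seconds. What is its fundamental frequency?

The fundamental frequency is the reciprocal of the period.
f = 1/T = 1/(9/100) = 100/9 Hz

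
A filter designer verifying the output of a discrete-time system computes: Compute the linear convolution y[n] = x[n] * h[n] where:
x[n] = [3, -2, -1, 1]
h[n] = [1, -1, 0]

y[n] = sum_k x[k]*h[n-k]. Output length = len(x) + len(h) - 1 = 4 + 3 - 1 = 6.
y[0] = 3*1 = 3
y[1] = -2*1 + 3*-1 = -5
y[2] = -1*1 + -2*-1 + 3*0 = 1
y[3] = 1*1 + -1*-1 + -2*0 = 2
y[4] = 1*-1 + -1*0 = -1
y[5] = 1*0 = 0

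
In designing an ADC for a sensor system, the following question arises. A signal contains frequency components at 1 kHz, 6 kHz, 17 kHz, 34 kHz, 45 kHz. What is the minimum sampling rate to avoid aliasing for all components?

The highest frequency component is f_max = 45 kHz.
Nyquist rate = 2 * f_max = 2 * 45 kHz = 90 kHz.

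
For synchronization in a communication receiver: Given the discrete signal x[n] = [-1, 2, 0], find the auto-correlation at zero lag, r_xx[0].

The auto-correlation at zero lag r_xx[0] equals the signal energy.
r_xx[0] = sum of x[n]^2 = (-1)^2 + 2^2 + 0^2
= 1 + 4 + 0 = 5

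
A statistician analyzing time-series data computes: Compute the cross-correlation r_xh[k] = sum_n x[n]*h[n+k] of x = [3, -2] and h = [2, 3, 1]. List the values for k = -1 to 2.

Both sequences indexed from 0 and zero outside their support.
Lags with overlap: k = -1 to 2.
  r_xh[-1] = x[1]*h[0] = -4
  r_xh[0] = x[0]*h[0] + x[1]*h[1] = 0
  r_xh[1] = x[0]*h[1] + x[1]*h[2] = 7
  r_xh[2] = x[0]*h[2] = 3
r_xh = [-4, 0, 7, 3] (for k = -1, ..., 2)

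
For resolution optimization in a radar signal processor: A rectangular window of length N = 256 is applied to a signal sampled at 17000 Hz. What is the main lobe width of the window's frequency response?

For a rectangular window of length N,
the main lobe width in frequency is 2*f_s/N.
= 2*17000/256 = 2125/16 Hz
This determines the minimum frequency separation for resolving two sinusoids.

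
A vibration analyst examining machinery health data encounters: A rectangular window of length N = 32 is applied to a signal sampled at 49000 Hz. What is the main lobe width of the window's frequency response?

For a rectangular window of length N,
the main lobe width in frequency is 2*f_s/N.
= 2*49000/32 = 6125/2 Hz
This determines the minimum frequency separation for resolving two sinusoids.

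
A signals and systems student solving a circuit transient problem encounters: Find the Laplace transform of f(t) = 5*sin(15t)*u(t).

Standard pair: sin(wt)*u(t) <-> w/(s^2+w^2)
With w = 15: L{5*sin(15t)*u(t)} = 75/(s^2+225)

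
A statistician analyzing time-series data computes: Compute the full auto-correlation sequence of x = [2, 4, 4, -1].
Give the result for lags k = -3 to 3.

r_xx[k] = sum_m x[m]*x[m+k], indexed from 0, for k = -3 to 3:
  r_xx[-3] = x[3]*x[0] = -2
  r_xx[-2] = x[2]*x[0] + x[3]*x[1] = 4
  r_xx[-1] = x[1]*x[0] + x[2]*x[1] + x[3]*x[2] = 20
  r_xx[0] = x[0]*x[0] + x[1]*x[1] + x[2]*x[2] + x[3]*x[3] = 37
  r_xx[1] = x[0]*x[1] + x[1]*x[2] + x[2]*x[3] = 20
  r_xx[2] = x[0]*x[2] + x[1]*x[3] = 4
  r_xx[3] = x[0]*x[3] = -2
r_xx = [-2, 4, 20, 37, 20, 4, -2]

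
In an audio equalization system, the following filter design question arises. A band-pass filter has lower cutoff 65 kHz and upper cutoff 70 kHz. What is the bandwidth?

Bandwidth = f_high - f_low
= 70 kHz - 65 kHz = 5 kHz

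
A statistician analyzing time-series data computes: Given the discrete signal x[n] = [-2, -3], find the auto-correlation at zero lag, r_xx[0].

The auto-correlation at zero lag r_xx[0] equals the signal energy.
r_xx[0] = sum of x[n]^2 = (-2)^2 + (-3)^2
= 4 + 9 = 13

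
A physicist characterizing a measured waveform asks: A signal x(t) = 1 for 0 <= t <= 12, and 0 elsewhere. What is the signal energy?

Energy = integral of |x(t)|^2 dt over the signal duration
= 1^2 * 12 = 1 * 12 = 12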